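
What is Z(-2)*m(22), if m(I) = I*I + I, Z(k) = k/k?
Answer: 506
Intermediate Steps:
Z(k) = 1
m(I) = I + I**2 (m(I) = I**2 + I = I + I**2)
Z(-2)*m(22) = 1*(22*(1 + 22)) = 1*(22*23) = 1*506 = 506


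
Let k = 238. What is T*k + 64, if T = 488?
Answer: 116208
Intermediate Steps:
T*k + 64 = 488*238 + 64 = 116144 + 64 = 116208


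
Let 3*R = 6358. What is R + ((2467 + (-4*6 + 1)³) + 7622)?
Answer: 124/3 ≈ 41.333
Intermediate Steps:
R = 6358/3 (R = (⅓)*6358 = 6358/3 ≈ 2119.3)
R + ((2467 + (-4*6 + 1)³) + 7622) = 6358/3 + ((2467 + (-4*6 + 1)³) + 7622) = 6358/3 + ((2467 + (-24 + 1)³) + 7622) = 6358/3 + ((2467 + (-23)³) + 7622) = 6358/3 + ((2467 - 12167) + 7622) = 6358/3 + (-9700 + 7622) = 6358/3 - 2078 = 124/3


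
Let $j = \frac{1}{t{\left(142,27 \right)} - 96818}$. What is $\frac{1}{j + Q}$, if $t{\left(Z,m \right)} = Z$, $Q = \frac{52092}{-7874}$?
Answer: $- \frac{380613412}{2518027033} \approx -0.15116$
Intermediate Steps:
$Q = - \frac{26046}{3937}$ ($Q = 52092 \left(- \frac{1}{7874}\right) = - \frac{26046}{3937} \approx -6.6157$)
$j = - \frac{1}{96676}$ ($j = \frac{1}{142 - 96818} = \frac{1}{-96676} = - \frac{1}{96676} \approx -1.0344 \cdot 10^{-5}$)
$\frac{1}{j + Q} = \frac{1}{- \frac{1}{96676} - \frac{26046}{3937}} = \frac{1}{- \frac{2518027033}{380613412}} = - \frac{380613412}{2518027033}$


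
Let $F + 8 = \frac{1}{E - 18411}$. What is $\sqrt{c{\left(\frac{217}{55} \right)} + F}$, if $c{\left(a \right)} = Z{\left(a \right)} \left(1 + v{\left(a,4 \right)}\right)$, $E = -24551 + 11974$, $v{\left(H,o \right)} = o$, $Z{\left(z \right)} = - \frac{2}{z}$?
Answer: $\frac{i \sqrt{119087010624715}}{3362198} \approx 3.2457 i$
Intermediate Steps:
$E = -12577$
$c{\left(a \right)} = - \frac{10}{a}$ ($c{\left(a \right)} = - \frac{2}{a} \left(1 + 4\right) = - \frac{2}{a} 5 = - \frac{10}{a}$)
$F = - \frac{247905}{30988}$ ($F = -8 + \frac{1}{-12577 - 18411} = -8 + \frac{1}{-30988} = -8 - \frac{1}{30988} = - \frac{247905}{30988} \approx -8.0$)
$\sqrt{c{\left(\frac{217}{55} \right)} + F} = \sqrt{- \frac{10}{217 \cdot \frac{1}{55}} - \frac{247905}{30988}} = \sqrt{- \frac{10}{\frac{217}{55}} - \frac{247905}{30988}} = \sqrt{\left(-10\right) \frac{55}{217} - \frac{247905}{30988}} = \sqrt{- \frac{550}{217} - \frac{247905}{30988}} = \sqrt{- \frac{70838785}{6724396}} = \frac{i \sqrt{119087010624715}}{3362198}$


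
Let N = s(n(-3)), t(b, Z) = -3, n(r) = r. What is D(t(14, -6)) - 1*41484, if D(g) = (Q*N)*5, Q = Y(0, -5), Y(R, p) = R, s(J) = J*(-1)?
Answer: -41484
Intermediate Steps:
s(J) = -J
N = 3 (N = -1*(-3) = 3)
Q = 0
D(g) = 0 (D(g) = (0*3)*5 = 0*5 = 0)
D(t(14, -6)) - 1*41484 = 0 - 1*41484 = 0 - 41484 = -41484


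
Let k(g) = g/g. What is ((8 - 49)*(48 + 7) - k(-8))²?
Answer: 5089536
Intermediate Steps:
k(g) = 1
((8 - 49)*(48 + 7) - k(-8))² = ((8 - 49)*(48 + 7) - 1*1)² = (-41*55 - 1)² = (-2255 - 1)² = (-2256)² = 5089536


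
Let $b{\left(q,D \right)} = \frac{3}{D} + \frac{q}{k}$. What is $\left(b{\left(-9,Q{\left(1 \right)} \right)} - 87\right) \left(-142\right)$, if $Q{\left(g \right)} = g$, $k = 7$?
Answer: $\frac{84774}{7} \approx 12111.0$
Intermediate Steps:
$b{\left(q,D \right)} = \frac{3}{D} + \frac{q}{7}$
$\left(b{\left(-9,Q{\left(1 \right)} \right)} - 87\right) \left(-142\right) = \left(\left(\frac{3}{1} + \frac{1}{7} \left(-9\right)\right) - 87\right) \left(-142\right) = \left(\left(3 \cdot 1 - \frac{9}{7}\right) - 87\right) \left(-142\right) = \left(\left(3 - \frac{9}{7}\right) - 87\right) \left(-142\right) = \left(\frac{12}{7} - 87\right) \left(-142\right) = \left(- \frac{597}{7}\right) \left(-142\right) = \frac{84774}{7}$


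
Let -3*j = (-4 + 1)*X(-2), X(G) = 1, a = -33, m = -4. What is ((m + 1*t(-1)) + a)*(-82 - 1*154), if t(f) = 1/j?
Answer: 8496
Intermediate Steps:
j = 1 (j = -(-4 + 1)/3 = -(-1) = -⅓*(-3) = 1)
t(f) = 1 (t(f) = 1/1 = 1)
((m + 1*t(-1)) + a)*(-82 - 1*154) = ((-4 + 1*1) - 33)*(-82 - 1*154) = ((-4 + 1) - 33)*(-82 - 154) = (-3 - 33)*(-236) = -36*(-236) = 8496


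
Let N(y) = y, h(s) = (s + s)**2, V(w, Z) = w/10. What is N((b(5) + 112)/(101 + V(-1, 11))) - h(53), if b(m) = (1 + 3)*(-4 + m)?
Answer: -11335964/1009 ≈ -11235.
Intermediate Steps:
V(w, Z) = w/10 (V(w, Z) = w*(1/10) = w/10)
b(m) = -16 + 4*m (b(m) = 4*(-4 + m) = -16 + 4*m)
h(s) = 4*s**2 (h(s) = (2*s)**2 = 4*s**2)
N((b(5) + 112)/(101 + V(-1, 11))) - h(53) = ((-16 + 4*5) + 112)/(101 + (1/10)*(-1)) - 4*53**2 = ((-16 + 20) + 112)/(101 - 1/10) - 4*2809 = (4 + 112)/(1009/10) - 1*11236 = 116*(10/1009) - 11236 = 1160/1009 - 11236 = -11335964/1009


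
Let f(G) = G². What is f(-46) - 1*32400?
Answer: -30284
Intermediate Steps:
f(-46) - 1*32400 = (-46)² - 1*32400 = 2116 - 32400 = -30284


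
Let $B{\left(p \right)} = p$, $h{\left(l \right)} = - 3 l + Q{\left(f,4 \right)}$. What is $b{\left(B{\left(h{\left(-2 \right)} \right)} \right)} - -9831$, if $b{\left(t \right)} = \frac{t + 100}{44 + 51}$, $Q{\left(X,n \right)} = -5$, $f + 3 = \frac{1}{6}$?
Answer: $\frac{934046}{95} \approx 9832.1$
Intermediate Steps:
$f = - \frac{17}{6}$ ($f = -3 + \frac{1}{6} = - \frac{17}{6} \approx -2.8333$)
$h{\left(l \right)} = -5 - 3 l$ ($h{\left(l \right)} = - 3 l - 5 = -5 - 3 l$)
$b{\left(t \right)} = \frac{20}{19} + \frac{t}{95}$ ($b{\left(t \right)} = \frac{100 + t}{95} = \left(100 + t\right) \frac{1}{95} = \frac{20}{19} + \frac{t}{95}$)
$b{\left(B{\left(h{\left(-2 \right)} \right)} \right)} - -9831 = \left(\frac{20}{19} + \frac{-5 - -6}{95}\right) - -9831 = \left(\frac{20}{19} + \frac{-5 + 6}{95}\right) + 9831 = \left(\frac{20}{19} + \frac{1}{95} \cdot 1\right) + 9831 = \left(\frac{20}{19} + \frac{1}{95}\right) + 9831 = \frac{101}{95} + 9831 = \frac{934046}{95}$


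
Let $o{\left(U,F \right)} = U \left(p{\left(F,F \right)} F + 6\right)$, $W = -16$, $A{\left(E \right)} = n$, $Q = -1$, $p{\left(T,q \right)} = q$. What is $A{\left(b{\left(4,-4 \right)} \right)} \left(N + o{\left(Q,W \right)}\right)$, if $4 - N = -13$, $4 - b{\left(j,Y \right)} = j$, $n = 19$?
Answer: $-4655$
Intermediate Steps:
$b{\left(j,Y \right)} = 4 - j$
$N = 17$ ($N = 4 - -13 = 4 + 13 = 17$)
$A{\left(E \right)} = 19$
$o{\left(U,F \right)} = U \left(6 + F^{2}\right)$ ($o{\left(U,F \right)} = U \left(F F + 6\right) = U \left(F^{2} + 6\right) = U \left(6 + F^{2}\right)$)
$A{\left(b{\left(4,-4 \right)} \right)} \left(N + o{\left(Q,W \right)}\right) = 19 \left(17 - \left(6 + \left(-16\right)^{2}\right)\right) = 19 \left(17 - \left(6 + 256\right)\right) = 19 \left(17 - 262\right) = 19 \left(-245\right) = -4655$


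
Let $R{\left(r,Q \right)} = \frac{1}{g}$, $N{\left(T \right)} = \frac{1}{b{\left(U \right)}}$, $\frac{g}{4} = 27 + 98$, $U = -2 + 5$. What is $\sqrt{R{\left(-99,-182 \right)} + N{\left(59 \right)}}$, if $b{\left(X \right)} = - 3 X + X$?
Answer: $\frac{i \sqrt{3705}}{150} \approx 0.40579 i$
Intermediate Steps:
$U = 3$
$g = 500$ ($g = 4 \left(27 + 98\right) = 4 \cdot 125 = 500$)
$b{\left(X \right)} = - 2 X$
$N{\left(T \right)} = - \frac{1}{6}$ ($N{\left(T \right)} = \frac{1}{\left(-2\right) 3} = \frac{1}{-6} = - \frac{1}{6}$)
$R{\left(r,Q \right)} = \frac{1}{500}$
$\sqrt{R{\left(-99,-182 \right)} + N{\left(59 \right)}} = \sqrt{\frac{1}{500} - \frac{1}{6}} = \sqrt{- \frac{247}{1500}} = \frac{i \sqrt{3705}}{150}$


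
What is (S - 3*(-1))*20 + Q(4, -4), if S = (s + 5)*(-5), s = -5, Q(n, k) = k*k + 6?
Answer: 82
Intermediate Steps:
Q(n, k) = 6 + k² (Q(n, k) = k² + 6 = 6 + k²)
S = 0 (S = (-5 + 5)*(-5) = 0*(-5) = 0)
(S - 3*(-1))*20 + Q(4, -4) = (0 - 3*(-1))*20 + (6 + (-4)²) = (0 + 3)*20 + (6 + 16) = 3*20 + 22 = 60 + 22 = 82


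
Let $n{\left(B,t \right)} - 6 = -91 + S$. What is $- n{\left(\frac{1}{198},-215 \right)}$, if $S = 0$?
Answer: $85$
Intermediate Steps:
$n{\left(B,t \right)} = -85$ ($n{\left(B,t \right)} = 6 + \left(-91 + 0\right) = 6 - 91 = -85$)
$- n{\left(\frac{1}{198},-215 \right)} = \left(-1\right) \left(-85\right) = 85$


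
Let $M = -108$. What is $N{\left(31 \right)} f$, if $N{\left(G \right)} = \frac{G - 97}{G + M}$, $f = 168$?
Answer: $144$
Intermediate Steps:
$N{\left(G \right)} = \frac{-97 + G}{-108 + G}$ ($N{\left(G \right)} = \frac{G - 97}{G - 108} = \frac{-97 + G}{-108 + G}$)
$N{\left(31 \right)} f = \frac{-97 + 31}{-108 + 31} \cdot 168 = \frac{1}{-77} \left(-66\right) 168 = \left(- \frac{1}{77}\right) \left(-66\right) 168 = \frac{6}{7} \cdot 168 = 144$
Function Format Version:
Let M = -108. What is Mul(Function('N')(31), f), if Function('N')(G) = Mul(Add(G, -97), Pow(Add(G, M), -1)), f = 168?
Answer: 144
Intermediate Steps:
Function('N')(G) = Mul(Pow(Add(-108, G), -1), Add(-97, G)) (Function('N')(G) = Mul(Add(G, -97), Pow(Add(G, -108), -1)) = Mul(Add(-97, G), Pow(Add(-108, G), -1)) = Mul(Pow(Add(-108, G), -1), Add(-97, G)))
Mul(Function('N')(31), f) = Mul(Mul(Pow(Add(-108, 31), -1), Add(-97, 31)), 168) = Mul(Mul(Pow(-77, -1), -66), 168) = Mul(Mul(Rational(-1, 77), -66), 168) = Mul(Rational(6, 7), 168) = 144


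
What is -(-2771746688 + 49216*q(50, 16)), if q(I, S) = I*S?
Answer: 2732373888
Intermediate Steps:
-(-2771746688 + 49216*q(50, 16)) = -49216/(1/(-56318 + 50*16)) = -49216/(1/(-56318 + 800)) = -49216/(1/(-55518)) = -49216/(-1/55518) = -49216*(-55518) = 2732373888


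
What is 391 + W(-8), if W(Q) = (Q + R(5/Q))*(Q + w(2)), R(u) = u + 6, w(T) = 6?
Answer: 1585/4 ≈ 396.25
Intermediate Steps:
R(u) = 6 + u
W(Q) = (6 + Q)*(6 + Q + 5/Q) (W(Q) = (Q + (6 + 5/Q))*(Q + 6) = (6 + Q + 5/Q)*(6 + Q) = (6 + Q)*(6 + Q + 5/Q))
391 + W(-8) = 391 + (41 + (-8)² + 12*(-8) + 30/(-8)) = 391 + (41 + 64 - 96 + 30*(-⅛)) = 391 + (41 + 64 - 96 - 15/4) = 391 + 21/4 = 1585/4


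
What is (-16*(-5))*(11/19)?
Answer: 880/19 ≈ 46.316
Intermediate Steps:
(-16*(-5))*(11/19) = 80*(11*(1/19)) = 80*(11/19) = 880/19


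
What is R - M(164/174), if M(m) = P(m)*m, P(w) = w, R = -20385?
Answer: -154300789/7569 ≈ -20386.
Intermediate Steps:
M(m) = m² (M(m) = m*m = m²)
R - M(164/174) = -20385 - (164/174)² = -20385 - (164*(1/174))² = -20385 - (82/87)² = -20385 - 1*6724/7569 = -20385 - 6724/7569 = -154300789/7569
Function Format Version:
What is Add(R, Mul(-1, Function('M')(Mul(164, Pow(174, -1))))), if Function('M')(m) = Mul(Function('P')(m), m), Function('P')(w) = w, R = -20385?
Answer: Rational(-154300789, 7569) ≈ -20386.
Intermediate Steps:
Function('M')(m) = Pow(m, 2) (Function('M')(m) = Mul(m, m) = Pow(m, 2))
Add(R, Mul(-1, Function('M')(Mul(164, Pow(174, -1))))) = Add(-20385, Mul(-1, Pow(Mul(164, Pow(174, -1)), 2))) = Add(-20385, Mul(-1, Pow(Mul(164, Rational(1, 174)), 2))) = Add(-20385, Mul(-1, Pow(Rational(82, 87), 2))) = Add(-20385, Mul(-1, Rational(6724, 7569))) = Add(-20385, Rational(-6724, 7569)) = Rational(-154300789, 7569)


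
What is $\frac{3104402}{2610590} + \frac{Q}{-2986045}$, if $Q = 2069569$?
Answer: $\frac{386708793438}{779533921655} \approx 0.49608$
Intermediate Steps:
$\frac{3104402}{2610590} + \frac{Q}{-2986045} = \frac{3104402}{2610590} + \frac{2069569}{-2986045} = 3104402 \cdot \frac{1}{2610590} + 2069569 \left(- \frac{1}{2986045}\right) = \frac{1552201}{1305295} - \frac{2069569}{2986045} = \frac{386708793438}{779533921655}$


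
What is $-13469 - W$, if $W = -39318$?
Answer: $25849$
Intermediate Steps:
$-13469 - W = -13469 - -39318 = -13469 + 39318 = 25849$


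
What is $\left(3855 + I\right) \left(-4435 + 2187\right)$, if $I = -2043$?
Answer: $-4073376$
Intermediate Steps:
$\left(3855 + I\right) \left(-4435 + 2187\right) = \left(3855 - 2043\right) \left(-4435 + 2187\right) = 1812 \left(-2248\right) = -4073376$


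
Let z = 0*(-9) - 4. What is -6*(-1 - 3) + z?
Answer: 20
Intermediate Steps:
z = -4 (z = 0 - 4 = -4)
-6*(-1 - 3) + z = -6*(-1 - 3) - 4 = -6*(-4) - 4 = 24 - 4 = 20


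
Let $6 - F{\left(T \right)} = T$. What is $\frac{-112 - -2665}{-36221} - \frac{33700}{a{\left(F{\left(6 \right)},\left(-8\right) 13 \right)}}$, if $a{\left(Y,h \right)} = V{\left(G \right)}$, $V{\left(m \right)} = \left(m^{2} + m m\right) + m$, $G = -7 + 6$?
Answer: $- \frac{1220650253}{36221} \approx -33700.0$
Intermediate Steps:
$F{\left(T \right)} = 6 - T$
$G = -1$
$V{\left(m \right)} = m + 2 m^{2}$ ($V{\left(m \right)} = \left(m^{2} + m^{2}\right) + m = 2 m^{2} + m = m + 2 m^{2}$)
$a{\left(Y,h \right)} = 1$ ($a{\left(Y,h \right)} = - (1 + 2 \left(-1\right)) = - (1 - 2) = \left(-1\right) \left(-1\right) = 1$)
$\frac{-112 - -2665}{-36221} - \frac{33700}{a{\left(F{\left(6 \right)},\left(-8\right) 13 \right)}} = \frac{-112 - -2665}{-36221} - \frac{33700}{1} = \left(-112 + 2665\right) \left(- \frac{1}{36221}\right) - 33700 = 2553 \left(- \frac{1}{36221}\right) - 33700 = - \frac{2553}{36221} - 33700 = - \frac{1220650253}{36221}$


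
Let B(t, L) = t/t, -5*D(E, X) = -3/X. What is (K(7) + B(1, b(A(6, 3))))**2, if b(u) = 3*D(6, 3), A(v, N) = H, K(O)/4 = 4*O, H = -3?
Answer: 12769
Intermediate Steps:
K(O) = 16*O (K(O) = 4*(4*O) = 16*O)
A(v, N) = -3
D(E, X) = 3/(5*X) (D(E, X) = -(-3)/(5*X) = 3/(5*X))
b(u) = 3/5 (b(u) = 3*((3/5)/3) = 3*((3/5)*(1/3)) = 3*(1/5) = 3/5)
B(t, L) = 1
(K(7) + B(1, b(A(6, 3))))**2 = (16*7 + 1)**2 = (112 + 1)**2 = 113**2 = 12769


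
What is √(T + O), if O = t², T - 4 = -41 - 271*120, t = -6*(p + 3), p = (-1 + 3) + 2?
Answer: I*√30793 ≈ 175.48*I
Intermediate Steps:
p = 4 (p = 2 + 2 = 4)
t = -42 (t = -6*(4 + 3) = -6*7 = -42)
T = -32557 (T = 4 + (-41 - 271*120) = 4 + (-41 - 32520) = 4 - 32561 = -32557)
O = 1764 (O = (-42)² = 1764)
√(T + O) = √(-32557 + 1764) = √(-30793) = I*√30793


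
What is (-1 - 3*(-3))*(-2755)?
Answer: -22040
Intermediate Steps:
(-1 - 3*(-3))*(-2755) = (-1 - 1*(-9))*(-2755) = (-1 + 9)*(-2755) = 8*(-2755) = -22040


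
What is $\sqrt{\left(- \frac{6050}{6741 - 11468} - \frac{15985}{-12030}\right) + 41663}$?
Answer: $\frac{215 \sqrt{116590525851426}}{11373162} \approx 204.12$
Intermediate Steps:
$\sqrt{\left(- \frac{6050}{6741 - 11468} - \frac{15985}{-12030}\right) + 41663} = \sqrt{\left(- \frac{6050}{-4727} - - \frac{3197}{2406}\right) + 41663} = \sqrt{\left(\left(-6050\right) \left(- \frac{1}{4727}\right) + \frac{3197}{2406}\right) + 41663} = \sqrt{\left(\frac{6050}{4727} + \frac{3197}{2406}\right) + 41663} = \sqrt{\frac{29668519}{11373162} + 41663} = \sqrt{\frac{473869716925}{11373162}} = \frac{215 \sqrt{116590525851426}}{11373162}$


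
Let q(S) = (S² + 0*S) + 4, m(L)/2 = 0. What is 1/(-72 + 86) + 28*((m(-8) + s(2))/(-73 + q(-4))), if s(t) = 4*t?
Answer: -3083/742 ≈ -4.1550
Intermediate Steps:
m(L) = 0 (m(L) = 2*0 = 0)
q(S) = 4 + S² (q(S) = (S² + 0) + 4 = S² + 4 = 4 + S²)
1/(-72 + 86) + 28*((m(-8) + s(2))/(-73 + q(-4))) = 1/(-72 + 86) + 28*((0 + 4*2)/(-73 + (4 + (-4)²))) = 1/14 + 28*((0 + 8)/(-73 + (4 + 16))) = 1/14 + 28*(8/(-73 + 20)) = 1/14 + 28*(8/(-53)) = 1/14 + 28*(8*(-1/53)) = 1/14 + 28*(-8/53) = 1/14 - 224/53 = -3083/742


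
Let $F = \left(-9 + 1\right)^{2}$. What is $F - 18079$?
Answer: $-18015$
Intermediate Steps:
$F = 64$ ($F = \left(-8\right)^{2} = 64$)
$F - 18079 = 64 - 18079 = -18015$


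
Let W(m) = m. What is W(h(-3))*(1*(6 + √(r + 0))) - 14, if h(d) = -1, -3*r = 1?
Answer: -20 - I*√3/3 ≈ -20.0 - 0.57735*I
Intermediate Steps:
r = -⅓ (r = -⅓*1 = -⅓ ≈ -0.33333)
W(h(-3))*(1*(6 + √(r + 0))) - 14 = -(6 + √(-⅓ + 0)) - 14 = -(6 + √(-⅓)) - 14 = -(6 + I*√3/3) - 14 = (-6 - I*√3/3) - 14 = -20 - I*√3/3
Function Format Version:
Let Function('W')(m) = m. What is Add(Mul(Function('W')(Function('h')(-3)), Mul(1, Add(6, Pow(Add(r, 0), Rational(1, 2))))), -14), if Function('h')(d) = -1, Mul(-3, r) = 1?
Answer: Add(-20, Mul(Rational(-1, 3), I, Pow(3, Rational(1, 2)))) ≈ Add(-20.000, Mul(-0.57735, I))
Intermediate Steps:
r = Rational(-1, 3) (r = Mul(Rational(-1, 3), 1) = Rational(-1, 3) ≈ -0.33333)
Add(Mul(Function('W')(Function('h')(-3)), Mul(1, Add(6, Pow(Add(r, 0), Rational(1, 2))))), -14) = Add(Mul(-1, Mul(1, Add(6, Pow(Add(Rational(-1, 3), 0), Rational(1, 2))))), -14) = Add(Mul(-1, Mul(1, Add(6, Pow(Rational(-1, 3), Rational(1, 2))))), -14) = Add(Mul(-1, Mul(1, Add(6, Mul(Rational(1, 3), I, Pow(3, Rational(1, 2)))))), -14) = Add(Mul(-1, Add(6, Mul(Rational(1, 3), I, Pow(3, Rational(1, 2))))), -14) = Add(Add(-6, Mul(Rational(-1, 3), I, Pow(3, Rational(1, 2)))), -14) = Add(-20, Mul(Rational(-1, 3), I, Pow(3, Rational(1, 2))))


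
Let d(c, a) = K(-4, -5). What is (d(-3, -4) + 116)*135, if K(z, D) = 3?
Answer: 16065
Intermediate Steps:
d(c, a) = 3
(d(-3, -4) + 116)*135 = (3 + 116)*135 = 119*135 = 16065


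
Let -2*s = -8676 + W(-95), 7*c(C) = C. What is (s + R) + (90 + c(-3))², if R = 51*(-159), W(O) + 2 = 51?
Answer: 414299/98 ≈ 4227.5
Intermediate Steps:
c(C) = C/7
W(O) = 49 (W(O) = -2 + 51 = 49)
s = 8627/2 (s = -(-8676 + 49)/2 = -½*(-8627) = 8627/2 ≈ 4313.5)
R = -8109
(s + R) + (90 + c(-3))² = (8627/2 - 8109) + (90 + (⅐)*(-3))² = -7591/2 + (90 - 3/7)² = -7591/2 + (627/7)² = -7591/2 + 393129/49 = 414299/98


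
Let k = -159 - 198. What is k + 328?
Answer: -29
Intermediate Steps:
k = -357
k + 328 = -357 + 328 = -29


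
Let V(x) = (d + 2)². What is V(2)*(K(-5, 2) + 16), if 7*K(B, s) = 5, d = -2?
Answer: 0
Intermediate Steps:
K(B, s) = 5/7 (K(B, s) = (⅐)*5 = 5/7)
V(x) = 0 (V(x) = (-2 + 2)² = 0² = 0)
V(2)*(K(-5, 2) + 16) = 0*(5/7 + 16) = 0*(117/7) = 0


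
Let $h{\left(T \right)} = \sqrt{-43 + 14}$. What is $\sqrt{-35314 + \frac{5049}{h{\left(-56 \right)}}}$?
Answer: $\frac{\sqrt{-29699074 - 146421 i \sqrt{29}}}{29} \approx 2.4944 - 187.94 i$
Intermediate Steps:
$h{\left(T \right)} = i \sqrt{29}$ ($h{\left(T \right)} = \sqrt{-29} = i \sqrt{29}$)
$\sqrt{-35314 + \frac{5049}{h{\left(-56 \right)}}} = \sqrt{-35314 + \frac{5049}{i \sqrt{29}}} = \sqrt{-35314 + 5049 \left(- \frac{i \sqrt{29}}{29}\right)} = \sqrt{-35314 - \frac{5049 i \sqrt{29}}{29}}$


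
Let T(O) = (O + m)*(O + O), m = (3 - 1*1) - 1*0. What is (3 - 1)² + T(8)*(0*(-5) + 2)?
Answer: 324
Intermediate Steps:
m = 2 (m = (3 - 1) + 0 = 2 + 0 = 2)
T(O) = 2*O*(2 + O) (T(O) = (O + 2)*(O + O) = (2 + O)*(2*O) = 2*O*(2 + O))
(3 - 1)² + T(8)*(0*(-5) + 2) = (3 - 1)² + (2*8*(2 + 8))*(0*(-5) + 2) = 2² + (2*8*10)*(0 + 2) = 4 + 160*2 = 4 + 320 = 324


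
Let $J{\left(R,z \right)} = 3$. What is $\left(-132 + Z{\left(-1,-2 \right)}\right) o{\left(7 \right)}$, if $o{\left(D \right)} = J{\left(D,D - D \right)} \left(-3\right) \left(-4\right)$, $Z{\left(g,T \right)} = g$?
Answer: $-4788$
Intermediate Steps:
$o{\left(D \right)} = 36$ ($o{\left(D \right)} = 3 \left(-3\right) \left(-4\right) = \left(-9\right) \left(-4\right) = 36$)
$\left(-132 + Z{\left(-1,-2 \right)}\right) o{\left(7 \right)} = \left(-132 - 1\right) 36 = \left(-133\right) 36 = -4788$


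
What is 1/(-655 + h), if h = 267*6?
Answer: 1/947 ≈ 0.0010560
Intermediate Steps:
h = 1602
1/(-655 + h) = 1/(-655 + 1602) = 1/947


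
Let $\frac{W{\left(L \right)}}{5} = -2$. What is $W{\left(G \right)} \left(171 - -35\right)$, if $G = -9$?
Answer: $-2060$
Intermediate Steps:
$W{\left(L \right)} = -10$ ($W{\left(L \right)} = 5 \left(-2\right) = -10$)
$W{\left(G \right)} \left(171 - -35\right) = - 10 \left(171 - -35\right) = - 10 \left(171 + 35\right) = \left(-10\right) 206 = -2060$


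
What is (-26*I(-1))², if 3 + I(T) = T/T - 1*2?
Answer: 10816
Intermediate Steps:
I(T) = -4 (I(T) = -3 + (T/T - 1*2) = -3 + (1 - 2) = -3 - 1 = -4)
(-26*I(-1))² = (-26*(-4))² = 104² = 10816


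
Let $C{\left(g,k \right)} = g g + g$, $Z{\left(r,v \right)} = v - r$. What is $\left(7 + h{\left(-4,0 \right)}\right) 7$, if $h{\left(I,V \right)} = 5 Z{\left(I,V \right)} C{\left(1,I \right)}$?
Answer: $329$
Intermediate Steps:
$C{\left(g,k \right)} = g + g^{2}$ ($C{\left(g,k \right)} = g^{2} + g = g + g^{2}$)
$h{\left(I,V \right)} = - 10 I + 10 V$ ($h{\left(I,V \right)} = 5 \left(V - I\right) 1 \left(1 + 1\right) = \left(- 5 I + 5 V\right) 1 \cdot 2 = \left(- 5 I + 5 V\right) 2 = - 10 I + 10 V$)
$\left(7 + h{\left(-4,0 \right)}\right) 7 = \left(7 + \left(\left(-10\right) \left(-4\right) + 10 \cdot 0\right)\right) 7 = \left(7 + \left(40 + 0\right)\right) 7 = \left(7 + 40\right) 7 = 47 \cdot 7 = 329$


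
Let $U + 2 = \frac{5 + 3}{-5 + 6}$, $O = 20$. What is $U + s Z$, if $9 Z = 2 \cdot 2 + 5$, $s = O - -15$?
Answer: $41$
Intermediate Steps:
$s = 35$ ($s = 20 - -15 = 20 + 15 = 35$)
$Z = 1$ ($Z = \frac{2 \cdot 2 + 5}{9} = \frac{4 + 5}{9} = \frac{1}{9} \cdot 9 = 1$)
$U = 6$ ($U = -2 + \frac{5 + 3}{-5 + 6} = -2 + \frac{8}{1} = -2 + 8 \cdot 1 = -2 + 8 = 6$)
$U + s Z = 6 + 35 \cdot 1 = 6 + 35 = 41$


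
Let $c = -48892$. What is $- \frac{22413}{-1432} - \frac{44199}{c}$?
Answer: $\frac{289777341}{17503336} \approx 16.556$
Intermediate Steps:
$- \frac{22413}{-1432} - \frac{44199}{c} = - \frac{22413}{-1432} - \frac{44199}{-48892} = \left(-22413\right) \left(- \frac{1}{1432}\right) - - \frac{44199}{48892} = \frac{22413}{1432} + \frac{44199}{48892} = \frac{289777341}{17503336}$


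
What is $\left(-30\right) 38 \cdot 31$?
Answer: $-35340$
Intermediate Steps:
$\left(-30\right) 38 \cdot 31 = \left(-1140\right) 31 = -35340$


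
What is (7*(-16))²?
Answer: 12544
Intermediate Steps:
(7*(-16))² = (-112)² = 12544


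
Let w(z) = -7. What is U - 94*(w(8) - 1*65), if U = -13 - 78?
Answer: 6677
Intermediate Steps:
U = -91
U - 94*(w(8) - 1*65) = -91 - 94*(-7 - 1*65) = -91 - 94*(-7 - 65) = -91 - 94*(-72) = -91 + 6768 = 6677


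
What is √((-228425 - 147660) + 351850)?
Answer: I*√24235 ≈ 155.68*I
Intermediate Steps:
√((-228425 - 147660) + 351850) = √(-376085 + 351850) = √(-24235) = I*√24235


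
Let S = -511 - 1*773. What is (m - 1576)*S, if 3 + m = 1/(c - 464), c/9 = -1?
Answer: 958978512/473 ≈ 2.0274e+6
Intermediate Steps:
c = -9 (c = 9*(-1) = -9)
S = -1284 (S = -511 - 773 = -1284)
m = -1420/473 (m = -3 + 1/(-9 - 464) = -3 + 1/(-473) = -3 - 1/473 = -1420/473 ≈ -3.0021)
(m - 1576)*S = (-1420/473 - 1576)*(-1284) = -746868/473*(-1284) = 958978512/473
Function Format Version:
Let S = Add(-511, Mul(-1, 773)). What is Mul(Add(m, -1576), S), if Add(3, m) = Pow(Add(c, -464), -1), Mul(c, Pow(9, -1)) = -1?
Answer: Rational(958978512, 473) ≈ 2.0274e+6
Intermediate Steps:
c = -9 (c = Mul(9, -1) = -9)
S = -1284 (S = Add(-511, -773) = -1284)
m = Rational(-1420, 473) (m = Add(-3, Pow(Add(-9, -464), -1)) = Add(-3, Pow(-473, -1)) = Add(-3, Rational(-1, 473)) = Rational(-1420, 473) ≈ -3.0021)
Mul(Add(m, -1576), S) = Mul(Add(Rational(-1420, 473), -1576), -1284) = Mul(Rational(-746868, 473), -1284) = Rational(958978512, 473)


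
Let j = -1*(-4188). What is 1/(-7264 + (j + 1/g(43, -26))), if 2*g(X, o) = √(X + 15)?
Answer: -44602/137195751 - √58/274391502 ≈ -0.00032513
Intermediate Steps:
g(X, o) = √(15 + X)/2 (g(X, o) = √(X + 15)/2 = √(15 + X)/2)
j = 4188
1/(-7264 + (j + 1/g(43, -26))) = 1/(-7264 + (4188 + 1/(√(15 + 43)/2))) = 1/(-7264 + (4188 + 1/(√58/2))) = 1/(-7264 + (4188 + √58/29)) = 1/(-3076 + √58/29)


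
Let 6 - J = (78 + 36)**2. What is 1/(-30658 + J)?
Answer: -1/43648 ≈ -2.2911e-5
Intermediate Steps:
J = -12990 (J = 6 - (78 + 36)**2 = 6 - 1*114**2 = 6 - 1*12996 = 6 - 12996 = -12990)
1/(-30658 + J) = 1/(-30658 - 12990) = 1/(-43648) = -1/43648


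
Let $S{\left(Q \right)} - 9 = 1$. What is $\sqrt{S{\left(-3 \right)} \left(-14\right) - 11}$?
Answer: $i \sqrt{151} \approx 12.288 i$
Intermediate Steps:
$S{\left(Q \right)} = 10$ ($S{\left(Q \right)} = 9 + 1 = 10$)
$\sqrt{S{\left(-3 \right)} \left(-14\right) - 11} = \sqrt{10 \left(-14\right) - 11} = \sqrt{-140 - 11} = \sqrt{-151} = i \sqrt{151}$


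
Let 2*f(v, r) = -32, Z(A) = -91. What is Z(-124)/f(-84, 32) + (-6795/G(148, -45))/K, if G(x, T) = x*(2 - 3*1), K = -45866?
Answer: 77201821/13576336 ≈ 5.6865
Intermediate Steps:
f(v, r) = -16 (f(v, r) = (½)*(-32) = -16)
G(x, T) = -x (G(x, T) = x*(2 - 3) = x*(-1) = -x)
Z(-124)/f(-84, 32) + (-6795/G(148, -45))/K = -91/(-16) - 6795/((-1*148))/(-45866) = -91*(-1/16) - 6795/(-148)*(-1/45866) = 91/16 - 6795*(-1/148)*(-1/45866) = 91/16 + (6795/148)*(-1/45866) = 91/16 - 6795/6788168 = 77201821/13576336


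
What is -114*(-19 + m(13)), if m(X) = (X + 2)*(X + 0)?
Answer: -20064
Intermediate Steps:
m(X) = X*(2 + X) (m(X) = (2 + X)*X = X*(2 + X))
-114*(-19 + m(13)) = -114*(-19 + 13*(2 + 13)) = -114*(-19 + 13*15) = -114*(-19 + 195) = -114*176 = -20064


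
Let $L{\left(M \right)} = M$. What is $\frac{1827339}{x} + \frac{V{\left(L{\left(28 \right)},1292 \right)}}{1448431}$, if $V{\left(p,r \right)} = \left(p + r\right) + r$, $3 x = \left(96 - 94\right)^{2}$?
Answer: $\frac{7940323375775}{5793724} \approx 1.3705 \cdot 10^{6}$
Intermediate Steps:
$x = \frac{4}{3}$ ($x = \frac{\left(96 - 94\right)^{2}}{3} = \frac{2^{2}}{3} = \frac{1}{3} \cdot 4 = \frac{4}{3} \approx 1.3333$)
$V{\left(p,r \right)} = p + 2 r$
$\frac{1827339}{x} + \frac{V{\left(L{\left(28 \right)},1292 \right)}}{1448431} = \frac{1827339}{\frac{4}{3}} + \frac{28 + 2 \cdot 1292}{1448431} = 1827339 \cdot \frac{3}{4} + \left(28 + 2584\right) \frac{1}{1448431} = \frac{5482017}{4} + 2612 \cdot \frac{1}{1448431} = \frac{5482017}{4} + \frac{2612}{1448431} = \frac{7940323375775}{5793724}$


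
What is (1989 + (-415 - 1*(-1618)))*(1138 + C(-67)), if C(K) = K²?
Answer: 17961384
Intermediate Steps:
(1989 + (-415 - 1*(-1618)))*(1138 + C(-67)) = (1989 + (-415 - 1*(-1618)))*(1138 + (-67)²) = (1989 + (-415 + 1618))*(1138 + 4489) = (1989 + 1203)*5627 = 3192*5627 = 17961384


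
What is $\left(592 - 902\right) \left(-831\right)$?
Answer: $257610$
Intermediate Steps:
$\left(592 - 902\right) \left(-831\right) = \left(-310\right) \left(-831\right) = 257610$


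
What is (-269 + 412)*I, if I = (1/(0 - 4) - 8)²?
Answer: 155727/16 ≈ 9732.9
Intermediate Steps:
I = 1089/16 (I = (1/(-4) - 8)² = (-¼ - 8)² = (-33/4)² = 1089/16 ≈ 68.063)
(-269 + 412)*I = (-269 + 412)*(1089/16) = 143*(1089/16) = 155727/16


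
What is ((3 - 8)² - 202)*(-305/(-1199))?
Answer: -53985/1199 ≈ -45.025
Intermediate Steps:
((3 - 8)² - 202)*(-305/(-1199)) = ((-5)² - 202)*(-305*(-1/1199)) = (25 - 202)*(305/1199) = -177*305/1199 = -53985/1199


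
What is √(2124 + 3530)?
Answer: √5654 ≈ 75.193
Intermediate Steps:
√(2124 + 3530) = √5654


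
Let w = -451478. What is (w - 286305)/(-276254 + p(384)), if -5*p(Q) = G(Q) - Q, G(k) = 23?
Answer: 3688915/1380909 ≈ 2.6714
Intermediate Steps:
p(Q) = -23/5 + Q/5 (p(Q) = -(23 - Q)/5 = -23/5 + Q/5)
(w - 286305)/(-276254 + p(384)) = (-451478 - 286305)/(-276254 + (-23/5 + (1/5)*384)) = -737783/(-276254 + (-23/5 + 384/5)) = -737783/(-276254 + 361/5) = -737783/(-1380909/5) = -737783*(-5/1380909) = 3688915/1380909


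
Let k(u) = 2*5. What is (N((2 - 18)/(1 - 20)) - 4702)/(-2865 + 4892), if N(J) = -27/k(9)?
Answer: -47047/20270 ≈ -2.3210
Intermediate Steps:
k(u) = 10
N(J) = -27/10
(N((2 - 18)/(1 - 20)) - 4702)/(-2865 + 4892) = (-27/10 - 4702)/(-2865 + 4892) = -47047/10/2027 = -47047/10*1/2027 = -47047/20270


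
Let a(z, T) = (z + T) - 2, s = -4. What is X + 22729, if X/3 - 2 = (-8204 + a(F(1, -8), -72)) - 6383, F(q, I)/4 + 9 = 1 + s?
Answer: -21392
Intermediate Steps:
F(q, I) = -48 (F(q, I) = -36 + 4*(1 - 4) = -36 + 4*(-3) = -36 - 12 = -48)
a(z, T) = -2 + T + z (a(z, T) = (T + z) - 2 = -2 + T + z)
X = -44121 (X = 6 + 3*((-8204 + (-2 - 72 - 48)) - 6383) = 6 + 3*((-8204 - 122) - 6383) = 6 + 3*(-8326 - 6383) = 6 + 3*(-14709) = 6 - 44127 = -44121)
X + 22729 = -44121 + 22729 = -21392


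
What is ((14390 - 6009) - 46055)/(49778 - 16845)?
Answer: -37674/32933 ≈ -1.1440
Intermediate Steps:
((14390 - 6009) - 46055)/(49778 - 16845) = (8381 - 46055)/32933 = -37674*1/32933 = -37674/32933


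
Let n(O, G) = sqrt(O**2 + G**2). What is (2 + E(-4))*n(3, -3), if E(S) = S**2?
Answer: 54*sqrt(2) ≈ 76.368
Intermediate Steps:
n(O, G) = sqrt(G**2 + O**2)
(2 + E(-4))*n(3, -3) = (2 + (-4)**2)*sqrt((-3)**2 + 3**2) = (2 + 16)*sqrt(9 + 9) = 18*sqrt(18) = 18*(3*sqrt(2)) = 54*sqrt(2)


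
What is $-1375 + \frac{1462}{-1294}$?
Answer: $- \frac{890356}{647} \approx -1376.1$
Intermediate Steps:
$-1375 + \frac{1462}{-1294} = -1375 + 1462 \left(- \frac{1}{1294}\right) = -1375 - \frac{731}{647} = - \frac{890356}{647}$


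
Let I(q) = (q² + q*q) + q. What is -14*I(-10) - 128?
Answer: -2788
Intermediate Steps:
I(q) = q + 2*q² (I(q) = (q² + q²) + q = 2*q² + q = q + 2*q²)
-14*I(-10) - 128 = -(-140)*(1 + 2*(-10)) - 128 = -(-140)*(1 - 20) - 128 = -(-140)*(-19) - 128 = -14*190 - 128 = -2660 - 128 = -2788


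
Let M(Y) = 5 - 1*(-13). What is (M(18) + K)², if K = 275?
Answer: 85849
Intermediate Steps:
M(Y) = 18 (M(Y) = 5 + 13 = 18)
(M(18) + K)² = (18 + 275)² = 293² = 85849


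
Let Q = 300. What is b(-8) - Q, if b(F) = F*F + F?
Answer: -244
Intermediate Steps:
b(F) = F + F**2 (b(F) = F**2 + F = F + F**2)
b(-8) - Q = -8*(1 - 8) - 1*300 = -8*(-7) - 300 = 56 - 300 = -244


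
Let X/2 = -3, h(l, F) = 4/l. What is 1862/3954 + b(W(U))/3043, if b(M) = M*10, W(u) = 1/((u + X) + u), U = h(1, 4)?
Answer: 2842918/6016011 ≈ 0.47256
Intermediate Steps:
X = -6 (X = 2*(-3) = -6)
U = 4 (U = 4/1 = 4*1 = 4)
W(u) = 1/(-6 + 2*u) (W(u) = 1/((u - 6) + u) = 1/((-6 + u) + u) = 1/(-6 + 2*u))
b(M) = 10*M
1862/3954 + b(W(U))/3043 = 1862/3954 + (10*(1/(2*(-3 + 4))))/3043 = 1862*(1/3954) + (10*((1/2)/1))*(1/3043) = 931/1977 + (10*((1/2)*1))*(1/3043) = 931/1977 + (10*(1/2))*(1/3043) = 931/1977 + 5*(1/3043) = 931/1977 + 5/3043 = 2842918/6016011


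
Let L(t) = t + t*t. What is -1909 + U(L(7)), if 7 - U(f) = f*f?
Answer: -5038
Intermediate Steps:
L(t) = t + t**2
U(f) = 7 - f**2 (U(f) = 7 - f*f = 7 - f**2)
-1909 + U(L(7)) = -1909 + (7 - (7*(1 + 7))**2) = -1909 + (7 - (7*8)**2) = -1909 + (7 - 1*56**2) = -1909 + (7 - 1*3136) = -1909 + (7 - 3136) = -1909 - 3129 = -5038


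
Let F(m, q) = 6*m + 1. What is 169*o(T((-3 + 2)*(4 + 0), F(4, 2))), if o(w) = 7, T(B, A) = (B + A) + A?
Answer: 1183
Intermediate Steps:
F(m, q) = 1 + 6*m
T(B, A) = B + 2*A (T(B, A) = (A + B) + A = B + 2*A)
169*o(T((-3 + 2)*(4 + 0), F(4, 2))) = 169*7 = 1183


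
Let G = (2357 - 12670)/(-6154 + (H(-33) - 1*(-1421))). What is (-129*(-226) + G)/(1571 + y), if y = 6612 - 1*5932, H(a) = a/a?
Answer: 137967041/10651732 ≈ 12.953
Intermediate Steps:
H(a) = 1
y = 680 (y = 6612 - 5932 = 680)
G = 10313/4732 (G = (2357 - 12670)/(-6154 + (1 - 1*(-1421))) = -10313/(-6154 + (1 + 1421)) = -10313/(-6154 + 1422) = -10313/(-4732) = -10313*(-1/4732) = 10313/4732 ≈ 2.1794)
(-129*(-226) + G)/(1571 + y) = (-129*(-226) + 10313/4732)/(1571 + 680) = (29154 + 10313/4732)/2251 = (137967041/4732)*(1/2251) = 137967041/10651732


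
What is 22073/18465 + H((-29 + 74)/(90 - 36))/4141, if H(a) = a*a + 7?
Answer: 1098556451/917562780 ≈ 1.1973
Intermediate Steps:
H(a) = 7 + a**2 (H(a) = a**2 + 7 = 7 + a**2)
22073/18465 + H((-29 + 74)/(90 - 36))/4141 = 22073/18465 + (7 + ((-29 + 74)/(90 - 36))**2)/4141 = 22073*(1/18465) + (7 + (45/54)**2)*(1/4141) = 22073/18465 + (7 + (45*(1/54))**2)*(1/4141) = 22073/18465 + (7 + (5/6)**2)*(1/4141) = 22073/18465 + (7 + 25/36)*(1/4141) = 22073/18465 + (277/36)*(1/4141) = 22073/18465 + 277/149076 = 1098556451/917562780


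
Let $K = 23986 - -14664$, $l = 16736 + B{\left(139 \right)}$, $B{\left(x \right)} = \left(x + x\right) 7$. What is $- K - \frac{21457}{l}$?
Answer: $- \frac{722080757}{18682} \approx -38651.0$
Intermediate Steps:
$B{\left(x \right)} = 14 x$ ($B{\left(x \right)} = 2 x 7 = 14 x$)
$l = 18682$ ($l = 16736 + 14 \cdot 139 = 16736 + 1946 = 18682$)
$K = 38650$ ($K = 23986 + 14664 = 38650$)
$- K - \frac{21457}{l} = \left(-1\right) 38650 - \frac{21457}{18682} = -38650 - \frac{21457}{18682} = - \frac{722080757}{18682}$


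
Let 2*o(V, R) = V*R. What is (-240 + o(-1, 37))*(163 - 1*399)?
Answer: 61006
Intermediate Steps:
o(V, R) = R*V/2 (o(V, R) = (V*R)/2 = (R*V)/2 = R*V/2)
(-240 + o(-1, 37))*(163 - 1*399) = (-240 + (½)*37*(-1))*(163 - 1*399) = (-240 - 37/2)*(163 - 399) = -517/2*(-236) = 61006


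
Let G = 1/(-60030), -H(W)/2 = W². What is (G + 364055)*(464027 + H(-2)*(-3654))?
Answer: 10779791516364091/60030 ≈ 1.7957e+11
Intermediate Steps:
H(W) = -2*W²
G = -1/60030 ≈ -1.6658e-5
(G + 364055)*(464027 + H(-2)*(-3654)) = (-1/60030 + 364055)*(464027 - 2*(-2)²*(-3654)) = 21854221649*(464027 - 2*4*(-3654))/60030 = 21854221649*(464027 - 8*(-3654))/60030 = 21854221649*(464027 + 29232)/60030 = (21854221649/60030)*493259 = 10779791516364091/60030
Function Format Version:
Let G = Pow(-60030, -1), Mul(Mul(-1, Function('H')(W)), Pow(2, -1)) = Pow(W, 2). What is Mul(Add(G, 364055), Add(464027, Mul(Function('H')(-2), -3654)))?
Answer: Rational(10779791516364091, 60030) ≈ 1.7957e+11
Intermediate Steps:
Function('H')(W) = Mul(-2, Pow(W, 2))
G = Rational(-1, 60030) ≈ -1.6658e-5
Mul(Add(G, 364055), Add(464027, Mul(Function('H')(-2), -3654))) = Mul(Add(Rational(-1, 60030), 364055), Add(464027, Mul(Mul(-2, Pow(-2, 2)), -3654))) = Mul(Rational(21854221649, 60030), Add(464027, Mul(Mul(-2, 4), -3654))) = Mul(Rational(21854221649, 60030), Add(464027, Mul(-8, -3654))) = Mul(Rational(21854221649, 60030), Add(464027, 29232)) = Mul(Rational(21854221649, 60030), 493259) = Rational(10779791516364091, 60030)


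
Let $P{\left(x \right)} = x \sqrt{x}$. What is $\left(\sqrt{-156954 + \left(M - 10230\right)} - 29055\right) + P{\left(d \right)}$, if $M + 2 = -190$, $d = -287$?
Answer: $-29055 - 287 i \sqrt{287} + 4 i \sqrt{10461} \approx -29055.0 - 4453.0 i$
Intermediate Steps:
$M = -192$ ($M = -2 - 190 = -192$)
$P{\left(x \right)} = x^{\frac{3}{2}}$
$\left(\sqrt{-156954 + \left(M - 10230\right)} - 29055\right) + P{\left(d \right)} = \left(\sqrt{-156954 - 10422} - 29055\right) + \left(-287\right)^{\frac{3}{2}} = \left(\sqrt{-156954 - 10422} - 29055\right) - 287 i \sqrt{287} = \left(\sqrt{-167376} - 29055\right) - 287 i \sqrt{287} = \left(4 i \sqrt{10461} - 29055\right) - 287 i \sqrt{287} = \left(-29055 + 4 i \sqrt{10461}\right) - 287 i \sqrt{287} = -29055 - 287 i \sqrt{287} + 4 i \sqrt{10461}$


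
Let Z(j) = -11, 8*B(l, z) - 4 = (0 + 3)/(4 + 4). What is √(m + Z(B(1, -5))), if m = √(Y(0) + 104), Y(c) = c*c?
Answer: √(-11 + 2*√26) ≈ 0.89552*I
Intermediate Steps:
B(l, z) = 35/64 (B(l, z) = ½ + ((0 + 3)/(4 + 4))/8 = ½ + (3/8)/8 = ½ + (3*(⅛))/8 = ½ + (⅛)*(3/8) = ½ + 3/64 = 35/64)
Y(c) = c²
m = 2*√26 (m = √(0² + 104) = √(0 + 104) = √104 = 2*√26 ≈ 10.198)
√(m + Z(B(1, -5))) = √(2*√26 - 11) = √(-11 + 2*√26)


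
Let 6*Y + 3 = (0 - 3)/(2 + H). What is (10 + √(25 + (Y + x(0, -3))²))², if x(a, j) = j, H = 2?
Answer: (80 + √2441)²/64 ≈ 261.66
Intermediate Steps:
Y = -5/8 (Y = -½ + ((0 - 3)/(2 + 2))/6 = -½ + (-3/4)/6 = -½ + (-3*¼)/6 = -½ + (⅙)*(-¾) = -½ - ⅛ = -5/8 ≈ -0.62500)
(10 + √(25 + (Y + x(0, -3))²))² = (10 + √(25 + (-5/8 - 3)²))² = (10 + √(25 + (-29/8)²))² = (10 + √(25 + 841/64))² = (10 + √(2441/64))² = (10 + √2441/8)²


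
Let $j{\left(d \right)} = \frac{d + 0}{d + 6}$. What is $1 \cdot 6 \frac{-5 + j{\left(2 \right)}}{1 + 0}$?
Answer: $- \frac{57}{2} \approx -28.5$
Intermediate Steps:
$j{\left(d \right)} = \frac{d}{6 + d}$
$1 \cdot 6 \frac{-5 + j{\left(2 \right)}}{1 + 0} = 1 \cdot 6 \frac{-5 + \frac{2}{6 + 2}}{1 + 0} = 6 \frac{-5 + \frac{2}{8}}{1} = 6 \left(-5 + 2 \cdot \frac{1}{8}\right) 1 = 6 \left(-5 + \frac{1}{4}\right) 1 = 6 \left(\left(- \frac{19}{4}\right) 1\right) = 6 \left(- \frac{19}{4}\right) = - \frac{57}{2}$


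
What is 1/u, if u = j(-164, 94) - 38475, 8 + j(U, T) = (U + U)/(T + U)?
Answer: -35/1346741 ≈ -2.5989e-5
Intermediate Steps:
j(U, T) = -8 + 2*U/(T + U) (j(U, T) = -8 + (U + U)/(T + U) = -8 + (2*U)/(T + U) = -8 + 2*U/(T + U))
u = -1346741/35 (u = 2*(-4*94 - 3*(-164))/(94 - 164) - 38475 = 2*(-376 + 492)/(-70) - 38475 = 2*(-1/70)*116 - 38475 = -116/35 - 38475 = -1346741/35 ≈ -38478.)
1/u = 1/(-1346741/35) = -35/1346741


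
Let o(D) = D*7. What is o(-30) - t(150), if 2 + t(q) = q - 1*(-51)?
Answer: -409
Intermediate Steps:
t(q) = 49 + q (t(q) = -2 + (q - 1*(-51)) = -2 + (q + 51) = -2 + (51 + q) = 49 + q)
o(D) = 7*D
o(-30) - t(150) = 7*(-30) - (49 + 150) = -210 - 1*199 = -210 - 199 = -409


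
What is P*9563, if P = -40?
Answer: -382520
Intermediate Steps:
P*9563 = -40*9563 = -382520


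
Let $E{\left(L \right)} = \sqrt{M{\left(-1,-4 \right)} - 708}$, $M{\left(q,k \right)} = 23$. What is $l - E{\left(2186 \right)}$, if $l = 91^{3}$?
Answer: $753571 - i \sqrt{685} \approx 7.5357 \cdot 10^{5} - 26.173 i$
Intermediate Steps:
$l = 753571$
$E{\left(L \right)} = i \sqrt{685}$ ($E{\left(L \right)} = \sqrt{23 - 708} = \sqrt{-685} = i \sqrt{685}$)
$l - E{\left(2186 \right)} = 753571 - i \sqrt{685}$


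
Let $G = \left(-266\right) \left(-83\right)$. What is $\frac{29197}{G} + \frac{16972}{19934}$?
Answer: $\frac{68337201}{31435918} \approx 2.1739$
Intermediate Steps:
$G = 22078$
$\frac{29197}{G} + \frac{16972}{19934} = \frac{29197}{22078} + \frac{16972}{19934} = 29197 \cdot \frac{1}{22078} + 16972 \cdot \frac{1}{19934} = \frac{4171}{3154} + \frac{8486}{9967} = \frac{68337201}{31435918}$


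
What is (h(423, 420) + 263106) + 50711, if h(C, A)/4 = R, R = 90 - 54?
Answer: 313961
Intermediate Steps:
R = 36
h(C, A) = 144 (h(C, A) = 4*36 = 144)
(h(423, 420) + 263106) + 50711 = (144 + 263106) + 50711 = 263250 + 50711 = 313961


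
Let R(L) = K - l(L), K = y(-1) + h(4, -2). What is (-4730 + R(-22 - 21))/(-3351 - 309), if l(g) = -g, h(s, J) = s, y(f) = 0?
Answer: 4769/3660 ≈ 1.3030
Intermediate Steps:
K = 4 (K = 0 + 4 = 4)
R(L) = 4 + L (R(L) = 4 - (-1)*L = 4 + L)
(-4730 + R(-22 - 21))/(-3351 - 309) = (-4730 + (4 + (-22 - 21)))/(-3351 - 309) = (-4730 + (4 - 43))/(-3660) = (-4730 - 39)*(-1/3660) = -4769*(-1/3660) = 4769/3660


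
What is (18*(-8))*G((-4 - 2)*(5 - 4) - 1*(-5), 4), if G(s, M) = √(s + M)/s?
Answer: 144*√3 ≈ 249.42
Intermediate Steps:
G(s, M) = √(M + s)/s
(18*(-8))*G((-4 - 2)*(5 - 4) - 1*(-5), 4) = (18*(-8))*(√(4 + ((-4 - 2)*(5 - 4) - 1*(-5)))/((-4 - 2)*(5 - 4) - 1*(-5))) = -144*√(4 + (-6*1 + 5))/(-6*1 + 5) = -144*√(4 + (-6 + 5))/(-6 + 5) = -144*√(4 - 1)/(-1) = -(-144)*√3 = 144*√3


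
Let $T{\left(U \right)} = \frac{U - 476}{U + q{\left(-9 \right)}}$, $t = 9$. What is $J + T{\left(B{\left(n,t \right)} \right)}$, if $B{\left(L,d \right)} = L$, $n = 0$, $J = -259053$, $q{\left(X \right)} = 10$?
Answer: $- \frac{1295503}{5} \approx -2.591 \cdot 10^{5}$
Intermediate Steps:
$T{\left(U \right)} = \frac{-476 + U}{10 + U}$ ($T{\left(U \right)} = \frac{U - 476}{U + 10} = \frac{-476 + U}{10 + U}$)
$J + T{\left(B{\left(n,t \right)} \right)} = -259053 + \frac{-476 + 0}{10 + 0} = -259053 + \frac{1}{10} \left(-476\right) = -259053 - \frac{238}{5} = - \frac{1295503}{5}$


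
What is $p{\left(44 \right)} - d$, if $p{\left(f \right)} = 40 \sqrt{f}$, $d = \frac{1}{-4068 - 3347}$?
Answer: $\frac{1}{7415} + 80 \sqrt{11} \approx 265.33$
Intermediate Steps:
$d = - \frac{1}{7415}$ ($d = \frac{1}{-7415} = - \frac{1}{7415} \approx -0.00013486$)
$p{\left(44 \right)} - d = 40 \sqrt{44} - - \frac{1}{7415} = 40 \cdot 2 \sqrt{11} + \frac{1}{7415} = 80 \sqrt{11} + \frac{1}{7415} = \frac{1}{7415} + 80 \sqrt{11}$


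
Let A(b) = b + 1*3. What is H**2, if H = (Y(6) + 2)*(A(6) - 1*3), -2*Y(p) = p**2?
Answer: 9216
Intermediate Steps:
Y(p) = -p**2/2
A(b) = 3 + b (A(b) = b + 3 = 3 + b)
H = -96 (H = (-1/2*6**2 + 2)*((3 + 6) - 1*3) = (-1/2*36 + 2)*(9 - 3) = (-18 + 2)*6 = -16*6 = -96)
H**2 = (-96)**2 = 9216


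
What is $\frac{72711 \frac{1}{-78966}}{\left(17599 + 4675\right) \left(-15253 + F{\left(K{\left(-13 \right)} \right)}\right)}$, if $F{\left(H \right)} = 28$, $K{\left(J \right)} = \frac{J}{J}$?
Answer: $\frac{2693}{991817785700} \approx 2.7152 \cdot 10^{-9}$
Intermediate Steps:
$K{\left(J \right)} = 1$
$\frac{72711 \frac{1}{-78966}}{\left(17599 + 4675\right) \left(-15253 + F{\left(K{\left(-13 \right)} \right)}\right)} = \frac{72711 \frac{1}{-78966}}{\left(17599 + 4675\right) \left(-15253 + 28\right)} = \frac{72711 \left(- \frac{1}{78966}\right)}{22274 \left(-15225\right)} = - \frac{8079}{8774 \left(-339121650\right)} = \left(- \frac{8079}{8774}\right) \left(- \frac{1}{339121650}\right) = \frac{2693}{991817785700}$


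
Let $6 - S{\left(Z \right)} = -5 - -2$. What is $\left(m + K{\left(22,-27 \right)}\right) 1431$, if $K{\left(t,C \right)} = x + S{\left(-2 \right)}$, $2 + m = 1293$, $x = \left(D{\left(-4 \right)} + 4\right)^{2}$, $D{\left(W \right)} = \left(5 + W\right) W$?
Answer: $1860300$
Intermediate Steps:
$S{\left(Z \right)} = 9$ ($S{\left(Z \right)} = 6 - \left(-5 - -2\right) = 6 - \left(-5 + 2\right) = 6 - -3 = 6 + 3 = 9$)
$D{\left(W \right)} = W \left(5 + W\right)$
$x = 0$ ($x = \left(- 4 \left(5 - 4\right) + 4\right)^{2} = \left(\left(-4\right) 1 + 4\right)^{2} = \left(-4 + 4\right)^{2} = 0^{2} = 0$)
$m = 1291$ ($m = -2 + 1293 = 1291$)
$K{\left(t,C \right)} = 9$ ($K{\left(t,C \right)} = 0 + 9 = 9$)
$\left(m + K{\left(22,-27 \right)}\right) 1431 = \left(1291 + 9\right) 1431 = 1300 \cdot 1431 = 1860300$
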